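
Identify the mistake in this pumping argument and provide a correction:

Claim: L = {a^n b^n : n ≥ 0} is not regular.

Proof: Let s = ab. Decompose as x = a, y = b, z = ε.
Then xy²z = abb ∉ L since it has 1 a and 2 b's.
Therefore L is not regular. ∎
Error: The string s = ab might be shorter than the pumping length p.

Correction: Choose s = a^p b^p to ensure |s| ≥ p. Also, the decomposition is wrong: with |xy| ≤ p, y cannot include b's when s starts with p a's.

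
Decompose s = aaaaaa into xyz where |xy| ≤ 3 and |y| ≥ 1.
x = 'a', y = 'a', z = 'aaaa'

For s = aaaaaa and p = 3, one valid decomposition is:
- x = 'a' (length 1)
- y = 'a' (length 1)
- z = 'aaaa' (length 4)

Verification:
- xyz = 'a' + 'a' + 'aaaa' = aaaaaa ✓
- |xy| = 2 ≤ 3 ✓
- |y| = 1 > 0 ✓

All pumping lemma constraints are satisfied.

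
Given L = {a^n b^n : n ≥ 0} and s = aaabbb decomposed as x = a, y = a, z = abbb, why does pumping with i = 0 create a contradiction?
xy⁰z = aabbb ∉ L

Pumping with i = 0 replaces y = a by y⁰ = ε:
- Original: s = xyz = aaabbb; aaabbb = a^3 b^3 has equal counts (3 = 3), so it is in L
- Pumped: xy⁰z = a · ε · abbb = aabbb
- aabbb has 2 a's and 3 b's; 2 ≠ 3, so it is not in L

The pumping lemma would require xy⁰z ∈ L, so this decomposition yields a contradiction.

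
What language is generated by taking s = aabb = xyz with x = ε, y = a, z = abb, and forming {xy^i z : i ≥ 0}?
{xy^i z : i ≥ 0} = {a^(i+1) b^2 : i ≥ 0} = {abb, aabb, aaabb, ...}

With x = ε, y = a, z = abb: Starting with aabb and pumping the first 'a' (z = abb keeps the second 'a'), we get strings with i+1 a's followed by 2 b's for i = 0, 1, 2, ...; note bb is not produced because z always contributes one a.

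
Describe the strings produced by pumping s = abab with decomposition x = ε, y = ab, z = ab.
{xy^i z : i ≥ 0} = {(ab)^(i+1) : i ≥ 0} = {ab, abab, ababab, ...}

With x = ε, y = ab, z = ab: Pumping 'ab' gives strings of alternating a's and b's.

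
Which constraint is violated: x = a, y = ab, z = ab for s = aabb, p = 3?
Violated: xyz = s

The decomposition x = a, y = ab, z = ab for s = aabb with p = 3
violates the constraint: xyz = s

xyz = 'a' + 'ab' + 'ab' = 'aabab' ≠ 'aabb' = s. The decomposition doesn't reconstruct s.

Pumping lemma constraints:
1. xyz = s (decomposition is valid)
2. |xy| ≤ p
3. |y| > 0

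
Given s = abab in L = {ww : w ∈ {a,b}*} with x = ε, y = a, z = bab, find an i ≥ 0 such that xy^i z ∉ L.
i = 2

xy²z = ε · aa · bab = aabab; aabab has odd length 5, so it cannot be written as ww and is not in L.
(Other choices also work, e.g. i = 0, 3; only i = 1 is guaranteed to stay in L since xy¹z = s.)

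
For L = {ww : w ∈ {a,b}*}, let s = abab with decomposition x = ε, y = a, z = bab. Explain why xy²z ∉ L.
xy²z = aabab ∉ L

Pumping with i = 2 replaces y = a by y² = aa:
- Original: s = xyz = abab; abab splits into halves ab · ab, which are equal, so it is in L (w = ab)
- Pumped: xy²z = ε · aa · bab = aabab
- aabab has odd length 5, so it cannot be written as ww and is not in L

The pumping lemma would require xy²z ∈ L, so this decomposition yields a contradiction.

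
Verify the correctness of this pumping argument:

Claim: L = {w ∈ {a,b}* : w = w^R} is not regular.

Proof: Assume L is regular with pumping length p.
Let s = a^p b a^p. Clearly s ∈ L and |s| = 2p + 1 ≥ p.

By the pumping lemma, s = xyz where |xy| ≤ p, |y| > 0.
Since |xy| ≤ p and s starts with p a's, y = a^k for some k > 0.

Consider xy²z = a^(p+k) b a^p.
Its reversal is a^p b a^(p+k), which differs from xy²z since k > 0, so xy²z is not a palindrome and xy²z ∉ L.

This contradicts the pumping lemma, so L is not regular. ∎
The proof is correct.

This proof is valid because:
1. s = a^p b a^p is in L and is chosen in terms of p, so |s| ≥ p holds for every p
2. The decomposition analysis is correct: |xy| ≤ p forces y to lie inside the leading a's
3. The contradiction is valid: a^(p+k) b a^p has more a's before the b than after it, so it is not a palindrome
4. The conclusion follows logically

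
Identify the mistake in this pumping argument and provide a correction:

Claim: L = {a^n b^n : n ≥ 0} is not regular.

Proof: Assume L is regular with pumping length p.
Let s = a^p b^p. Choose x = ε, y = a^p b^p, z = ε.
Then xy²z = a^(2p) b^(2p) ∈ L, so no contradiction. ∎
Error: The decomposition violates |xy| ≤ p. With y = a^p b^p, |xy| = |y| = 2p > p. (The proof also miscomputes xy²z, which would be a^p b^p a^p b^p rather than a^(2p) b^(2p), and it wrongly treats one harmless decomposition as settling the matter — the prover does not get to choose the decomposition.)

Correction: The pumping lemma requires |xy| ≤ p, and the argument must handle every decomposition satisfying |xy| ≤ p, |y| ≥ 1. Since s starts with p a's, any such y consists only of a's, say y = a^k with k ≥ 1. Then xy²z = a^(p+k) b^p has unequal numbers of a's and b's, so xy²z ∉ L — the required contradiction.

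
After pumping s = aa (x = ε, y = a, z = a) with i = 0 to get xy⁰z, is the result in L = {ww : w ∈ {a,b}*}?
No

xy⁰z = ε · ε · a = a.
a has odd length 1, so it cannot be written as ww and is not in L.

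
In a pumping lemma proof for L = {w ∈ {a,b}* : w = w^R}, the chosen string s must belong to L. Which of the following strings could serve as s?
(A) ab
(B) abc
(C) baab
(C) baab

The pumping lemma is applied to a string s that lies in L, so first check membership of each option:
- (A) ab reversed is ba ≠ ab, so it is not a palindrome and is not in L ✗
- (B) abc reversed is cba ≠ abc, so it is not a palindrome and is not in L ✗
- (C) baab reversed is baab, the same string, so it is a palindrome and is in L ✓

Only (C) baab is in L, so it is the only candidate that could play the role of s.
(In a complete proof one picks s in terms of the pumping length p so that |s| ≥ p is guaranteed; a fixed string like baab illustrates the shape of such an s.)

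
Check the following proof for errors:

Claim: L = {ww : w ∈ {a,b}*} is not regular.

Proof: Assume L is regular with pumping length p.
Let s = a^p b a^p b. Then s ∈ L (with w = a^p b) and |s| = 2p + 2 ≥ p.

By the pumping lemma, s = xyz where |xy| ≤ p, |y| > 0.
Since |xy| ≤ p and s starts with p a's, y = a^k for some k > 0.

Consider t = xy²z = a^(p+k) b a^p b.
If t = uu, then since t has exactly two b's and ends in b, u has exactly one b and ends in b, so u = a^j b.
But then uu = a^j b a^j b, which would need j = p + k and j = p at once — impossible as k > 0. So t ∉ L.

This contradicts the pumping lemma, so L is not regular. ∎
The proof is correct.

This proof is valid because:
1. s = a^p b a^p b is in L and is chosen in terms of p, so |s| ≥ p holds for every p
2. The decomposition analysis is correct: |xy| ≤ p forces y to lie inside the leading a's
3. The contradiction is valid: the argument shows a^(p+k) b a^p b cannot be split into two equal halves
4. The conclusion follows logically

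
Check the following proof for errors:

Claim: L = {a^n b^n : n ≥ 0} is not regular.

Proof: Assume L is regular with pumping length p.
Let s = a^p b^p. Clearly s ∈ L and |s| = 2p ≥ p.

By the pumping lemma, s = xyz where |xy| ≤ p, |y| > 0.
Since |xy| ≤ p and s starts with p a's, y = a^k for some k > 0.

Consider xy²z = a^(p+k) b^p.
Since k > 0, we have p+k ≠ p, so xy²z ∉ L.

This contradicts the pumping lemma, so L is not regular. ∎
The proof is correct.

This proof is valid because:
1. The string s = a^p b^p is correctly in L
2. The decomposition analysis is correct: y must consist only of a's
3. The contradiction is valid: pumping increases a's but not b's
4. The conclusion follows logically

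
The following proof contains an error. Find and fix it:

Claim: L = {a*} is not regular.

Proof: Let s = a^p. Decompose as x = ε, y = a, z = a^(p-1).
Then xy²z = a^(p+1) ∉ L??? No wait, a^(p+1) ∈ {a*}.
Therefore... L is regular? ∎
Error: The proof attempts to show a*  is not regular, but a* IS regular!

Correction: a* is a regular language (recognized by a simple DFA with one accepting state and self-loop on 'a'). The pumping lemma can only prove non-regularity, not regularity. For regular languages, pumping always works.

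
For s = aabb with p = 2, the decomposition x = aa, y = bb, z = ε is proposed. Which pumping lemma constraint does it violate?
Violated: |xy| ≤ p

The decomposition x = aa, y = bb, z = ε for s = aabb with p = 2
violates the constraint: |xy| ≤ p

|xy| = |aabb| = 4 > 2 = p. The decomposition puts too many characters in xy.

Pumping lemma constraints:
1. xyz = s (decomposition is valid)
2. |xy| ≤ p
3. |y| > 0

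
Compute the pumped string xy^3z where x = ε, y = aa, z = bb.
aaaaaabb

Given x = '', y = 'aa', z = 'bb' and i = 3:

xy^3z = x + y·y·...·y (3 times) + z
       = '' + 'aa'^3 + 'bb'
       = '' + 'aaaaaa' + 'bb'
       = 'aaaaaabb'

The pumped string is 'aaaaaabb' with length 8.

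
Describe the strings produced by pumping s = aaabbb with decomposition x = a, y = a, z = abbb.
{xy^i z : i ≥ 0} = {a^(2+i) b^3 : i ≥ 0} = {aabbb, aaabbb, aaaabbb, ...}

With x = a, y = a, z = abbb: Starting with aaabbb and pumping the second 'a', we get strings with 2+i a's followed by 3 b's for i = 0, 1, 2, ...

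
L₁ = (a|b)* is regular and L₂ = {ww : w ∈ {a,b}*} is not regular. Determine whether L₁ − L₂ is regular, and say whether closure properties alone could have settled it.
No — L₁ − L₂ is not regular.

L₁ − L₂ is the complement of {ww} within {a,b}*. If it were regular, its complement {ww} would be regular as well (regular languages are closed under complement) — contradiction. So L₁ − L₂ is not regular.

Note that the bare facts "L₁ regular, L₂ non-regular" do not settle the question by themselves: the closure of regular languages under ∪, ∩, complement and difference applies only when BOTH operands are regular. With a non-regular operand the result can come out regular or non-regular depending on the specific languages, so one has to work out L₁ − L₂ for this particular pair, as above.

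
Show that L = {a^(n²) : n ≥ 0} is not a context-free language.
Assume for contradiction that L is context-free, and let p ≥ 1 be the pumping length given by the pumping lemma for CFLs.
Choose s = a^(p²). Then s ∈ L and |s| = p² ≥ p.
By the CFL pumping lemma, s = uvxyz for some u, v, x, y, z with |vxy| ≤ p, |vy| ≥ 1, and uv^i xy^i z ∈ L for every i ≥ 0.
All symbols are a's, so only lengths matter: let k = |vy|, with 1 ≤ k ≤ |vxy| ≤ p.

Take i = 2: |uv²xy²z| = p² + k, and p² < p² + k ≤ p² + p < (p + 1)².
So the length lies strictly between consecutive squares and is not a perfect square; uv²xy²z ∉ L.

This contradicts the CFL pumping lemma, which requires uv^i xy^i z ∈ L for all i ≥ 0.
Hence L = {a^(n²) : n ≥ 0} is not context-free. ∎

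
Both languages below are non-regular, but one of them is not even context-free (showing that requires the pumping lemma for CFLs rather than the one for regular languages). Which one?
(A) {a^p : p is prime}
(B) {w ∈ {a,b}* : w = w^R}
(A) {a^p : p is prime}

(A) {a^p : p is prime} requires the CFL pumping lemma.

- {w ∈ {a,b}* : w = w^R} is context-free (but not regular)
  • Can be shown non-regular with the regular pumping lemma
  • After pumping, the string is no longer symmetric

- {a^p : p is prime} is NOT context-free
  • Requires the CFL pumping lemma to prove
  • The CFL pumping lemma also fails because prime gaps are unbounded

The CFL pumping lemma is "stronger" in that it can prove non-membership
in the larger class of context-free languages.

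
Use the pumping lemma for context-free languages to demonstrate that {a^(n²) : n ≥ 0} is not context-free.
Assume for contradiction that L is context-free, and let p ≥ 1 be the pumping length given by the pumping lemma for CFLs.
Choose s = a^(p²). Then s ∈ L and |s| = p² ≥ p.
By the CFL pumping lemma, s = uvxyz for some u, v, x, y, z with |vxy| ≤ p, |vy| ≥ 1, and uv^i xy^i z ∈ L for every i ≥ 0.
All symbols are a's, so only lengths matter: let k = |vy|, with 1 ≤ k ≤ |vxy| ≤ p.

Take i = 2: |uv²xy²z| = p² + k, and p² < p² + k ≤ p² + p < (p + 1)².
So the length lies strictly between consecutive squares and is not a perfect square; uv²xy²z ∉ L.

This contradicts the CFL pumping lemma, which requires uv^i xy^i z ∈ L for all i ≥ 0.
Hence L = {a^(n²) : n ≥ 0} is not context-free. ∎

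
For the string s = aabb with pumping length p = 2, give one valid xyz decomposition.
x = 'a', y = 'a', z = 'bb'

For s = aabb and p = 2, one valid decomposition is:
- x = 'a' (length 1)
- y = 'a' (length 1)
- z = 'bb' (length 2)

Verification:
- xyz = 'a' + 'a' + 'bb' = aabb ✓
- |xy| = 2 ≤ 2 ✓
- |y| = 1 > 0 ✓

All pumping lemma constraints are satisfied.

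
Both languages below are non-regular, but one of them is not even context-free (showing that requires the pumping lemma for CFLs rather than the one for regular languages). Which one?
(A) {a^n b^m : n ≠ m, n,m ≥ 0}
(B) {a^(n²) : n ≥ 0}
(B) {a^(n²) : n ≥ 0}

(B) {a^(n²) : n ≥ 0} requires the CFL pumping lemma.

- {a^n b^m : n ≠ m, n,m ≥ 0} is context-free (but not regular)
  • Can be shown non-regular with the regular pumping lemma
  • After pumping a's, we can make n = m

- {a^(n²) : n ≥ 0} is NOT context-free
  • Requires the CFL pumping lemma to prove
  • Gaps between squares grow unboundedly

The CFL pumping lemma is "stronger" in that it can prove non-membership
in the larger class of context-free languages.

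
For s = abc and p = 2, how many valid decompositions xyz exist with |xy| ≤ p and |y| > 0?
3

For s = 'abc' with pumping length p = 2:

Constraints: |xy| ≤ 2, |y| > 0

Valid decompositions (|xy| ≤ p, |y| ≥ 1):
  • x='', y='a', z='bc'
  • x='a', y='b', z='c'
  • x='', y='ab', z='c'

Total count: 3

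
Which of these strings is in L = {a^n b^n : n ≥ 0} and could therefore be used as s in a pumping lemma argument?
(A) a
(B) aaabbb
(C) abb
(B) aaabbb

The pumping lemma is applied to a string s that lies in L, so first check membership of each option:
- (A) a has 1 a's and 0 b's; 1 ≠ 0, so it is not in L ✗
- (B) aaabbb = a^3 b^3 has equal counts (3 = 3), so it is in L ✓
- (C) abb has 1 a's and 2 b's; 1 ≠ 2, so it is not in L ✗

Only (B) aaabbb is in L, so it is the only candidate that could play the role of s.
(In a complete proof one picks s in terms of the pumping length p so that |s| ≥ p is guaranteed; a fixed string like aaabbb illustrates the shape of such an s.)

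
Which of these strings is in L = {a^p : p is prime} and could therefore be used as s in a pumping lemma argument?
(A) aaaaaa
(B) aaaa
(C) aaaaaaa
(C) aaaaaaa

The pumping lemma is applied to a string s that lies in L, so first check membership of each option:
- (A) aaaaaa has length 6 = 2 × 3, which is not prime, so it is not in L ✗
- (B) aaaa has length 4 = 2 × 2, which is not prime, so it is not in L ✗
- (C) aaaaaaa has length 7, which is prime, so it is in L ✓

Only (C) aaaaaaa is in L, so it is the only candidate that could play the role of s.
(In a complete proof one picks s in terms of the pumping length p so that |s| ≥ p is guaranteed; a fixed string like aaaaaaa illustrates the shape of such an s.)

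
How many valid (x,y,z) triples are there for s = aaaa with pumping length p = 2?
3

For s = 'aaaa' with pumping length p = 2:

Constraints: |xy| ≤ 2, |y| > 0

Valid decompositions (|xy| ≤ p, |y| ≥ 1):
  • x='', y='a', z='aaa'
  • x='a', y='a', z='aa'
  • x='', y='aa', z='aa'

Total count: 3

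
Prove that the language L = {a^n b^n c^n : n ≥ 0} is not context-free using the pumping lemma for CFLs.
Assume for contradiction that L is context-free, and let p ≥ 1 be the pumping length given by the pumping lemma for CFLs.
Choose s = a^p b^p c^p. Then s ∈ L and |s| = 3p ≥ p.
By the CFL pumping lemma, s = uvxyz for some u, v, x, y, z with |vxy| ≤ p, |vy| ≥ 1, and uv^i xy^i z ∈ L for every i ≥ 0.

Because |vxy| ≤ p, the window vxy cannot contain both an a and a c: any substring of s containing both must include the entire block b^p plus at least one a and one c, so it has length ≥ p + 2 > p.
Hence at least one of the letters a, c does not occur in vy at all.

Take i = 0: the string uxz is obtained from s by deleting |vy| ≥ 1 symbols, so |uxz| = 3p − |vy| < 3p.
But the letter (a or c) that does not occur in vy still occurs exactly p times in uxz. Every string of L with exactly p copies of some letter is a^p b^p c^p, of length 3p. Since |uxz| < 3p, uxz ∉ L.

This contradicts the CFL pumping lemma, which requires uv^i xy^i z ∈ L for all i ≥ 0.
Hence L = {a^n b^n c^n : n ≥ 0} is not context-free. ∎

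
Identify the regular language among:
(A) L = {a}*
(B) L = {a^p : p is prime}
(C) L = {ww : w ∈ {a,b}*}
(A) {a}*

(A) L = {a}* is regular.

This can be recognized by a finite automaton (DFA/NFA).
Regular expressions like {a}* define regular languages.

The other choices are not regular:
- {ww : w ∈ {a,b}*}: After pumping, the two halves no longer match
- {a^p : p is prime}: After pumping, the length becomes composite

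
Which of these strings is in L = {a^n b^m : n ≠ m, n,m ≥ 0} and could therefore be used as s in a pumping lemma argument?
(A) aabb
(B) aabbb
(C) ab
(B) aabbb

The pumping lemma is applied to a string s that lies in L, so first check membership of each option:
- (A) aabb = a^2 b^2 has n = m = 2, so it is not in L ✗
- (B) aabbb = a^2 b^3 with 2 ≠ 3, so it is in L ✓
- (C) ab = a^1 b^1 has n = m = 1, so it is not in L ✗

Only (B) aabbb is in L, so it is the only candidate that could play the role of s.
(In a complete proof one picks s in terms of the pumping length p so that |s| ≥ p is guaranteed; a fixed string like aabbb illustrates the shape of such an s.)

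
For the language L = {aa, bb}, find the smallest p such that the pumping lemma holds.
p = 3

For a finite language L, the pumping lemma holds vacuously if p > max|s| for s ∈ L.

The longest string in L = {aa, bb} has length 2.
If p = 3, then no string s ∈ L has |s| ≥ p, so the condition is vacuously true.

The minimum pumping length is p = 3.

Why no smaller p works: for any p ≤ 2, the longest string s ∈ L has |s| = 2 ≥ p, so it would
have to be pumpable; but pumping up (i = 2, 3, ...) produces ever longer strings, which cannot all lie in the
finite language L. So the pumping property fails for every p ≤ 2.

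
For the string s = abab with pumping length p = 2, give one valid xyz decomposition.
x = '', y = 'ab', z = 'ab'

For s = abab and p = 2, one valid decomposition is:
- x = '' (length 0)
- y = 'ab' (length 2)
- z = 'ab' (length 2)

Verification:
- xyz = '' + 'ab' + 'ab' = abab ✓
- |xy| = 2 ≤ 2 ✓
- |y| = 2 > 0 ✓

All pumping lemma constraints are satisfied.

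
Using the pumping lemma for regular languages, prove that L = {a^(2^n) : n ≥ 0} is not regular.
Assume for contradiction that L is regular, and let p ≥ 1 be the pumping length given by the pumping lemma.
Choose s = a^(2^p). Then s ∈ L and |s| = 2^p ≥ p.
By the pumping lemma, s = xyz for some x, y, z with |xy| ≤ p, |y| ≥ 1, and xy^i z ∈ L for every i ≥ 0.
Here y = a^k for some k with 1 ≤ k ≤ |xy| ≤ p, and p < 2^p.

Take i = 2: |xy²z| = 2^p + k.
Now 2^p < 2^p + k ≤ 2^p + p < 2^p + 2^p = 2^(p+1).
So |xy²z| lies strictly between the consecutive powers of two 2^p and 2^(p+1), hence is not a power of 2, and xy²z ∉ L.

This contradicts the pumping lemma, which requires xy^i z ∈ L for all i ≥ 0.
Hence L = {a^(2^n) : n ≥ 0} is not regular. ∎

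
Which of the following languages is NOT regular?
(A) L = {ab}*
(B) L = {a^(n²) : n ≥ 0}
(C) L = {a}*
(B) {a^(n²) : n ≥ 0}

(B) L = {a^(n²) : n ≥ 0} is NOT regular.

The pumping lemma can be used to prove this:
After pumping, length is no longer a perfect square

The other languages are regular because they can be recognized by finite automata.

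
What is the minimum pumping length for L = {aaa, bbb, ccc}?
p = 4

For a finite language L, the pumping lemma holds vacuously if p > max|s| for s ∈ L.

The longest string in L = {aaa, bbb, ccc} has length 3.
If p = 4, then no string s ∈ L has |s| ≥ p, so the condition is vacuously true.

The minimum pumping length is p = 4.

Why no smaller p works: for any p ≤ 3, the longest string s ∈ L has |s| = 3 ≥ p, so it would
have to be pumpable; but pumping up (i = 2, 3, ...) produces ever longer strings, which cannot all lie in the
finite language L. So the pumping property fails for every p ≤ 3.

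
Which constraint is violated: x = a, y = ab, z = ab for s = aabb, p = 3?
Violated: xyz = s

The decomposition x = a, y = ab, z = ab for s = aabb with p = 3
violates the constraint: xyz = s

xyz = 'a' + 'ab' + 'ab' = 'aabab' ≠ 'aabb' = s. The decomposition doesn't reconstruct s.

Pumping lemma constraints:
1. xyz = s (decomposition is valid)
2. |xy| ≤ p
3. |y| > 0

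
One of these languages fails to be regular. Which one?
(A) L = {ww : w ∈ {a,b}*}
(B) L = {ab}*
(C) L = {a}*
(A) {ww : w ∈ {a,b}*}

(A) L = {ww : w ∈ {a,b}*} is NOT regular.

The pumping lemma can be used to prove this:
After pumping, the two halves no longer match

The other languages are regular because they can be recognized by finite automata.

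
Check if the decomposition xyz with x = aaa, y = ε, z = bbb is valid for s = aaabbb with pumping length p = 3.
Violated: |y| > 0

The decomposition x = aaa, y = ε, z = bbb for s = aaabbb with p = 3
violates the constraint: |y| > 0

|y| = 0, but the pumping lemma requires |y| > 0 (y must be non-empty).

Pumping lemma constraints:
1. xyz = s (decomposition is valid)
2. |xy| ≤ p
3. |y| > 0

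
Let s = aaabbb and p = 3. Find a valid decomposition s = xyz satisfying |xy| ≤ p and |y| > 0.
x = '', y = 'aa', z = 'abbb'

For s = aaabbb and p = 3, one valid decomposition is:
- x = '' (length 0)
- y = 'aa' (length 2)
- z = 'abbb' (length 4)

Verification:
- xyz = '' + 'aa' + 'abbb' = aaabbb ✓
- |xy| = 2 ≤ 3 ✓
- |y| = 2 > 0 ✓

All pumping lemma constraints are satisfied.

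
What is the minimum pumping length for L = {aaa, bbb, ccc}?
p = 4

For a finite language L, the pumping lemma holds vacuously if p > max|s| for s ∈ L.

The longest string in L = {aaa, bbb, ccc} has length 3.
If p = 4, then no string s ∈ L has |s| ≥ p, so the condition is vacuously true.

The minimum pumping length is p = 4.

Why no smaller p works: for any p ≤ 3, the longest string s ∈ L has |s| = 3 ≥ p, so it would
have to be pumpable; but pumping up (i = 2, 3, ...) produces ever longer strings, which cannot all lie in the
finite language L. So the pumping property fails for every p ≤ 3.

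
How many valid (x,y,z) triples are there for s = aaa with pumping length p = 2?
3

For s = 'aaa' with pumping length p = 2:

Constraints: |xy| ≤ 2, |y| > 0

Valid decompositions (|xy| ≤ p, |y| ≥ 1):
  • x='', y='a', z='aa'
  • x='a', y='a', z='a'
  • x='', y='aa', z='a'

Total count: 3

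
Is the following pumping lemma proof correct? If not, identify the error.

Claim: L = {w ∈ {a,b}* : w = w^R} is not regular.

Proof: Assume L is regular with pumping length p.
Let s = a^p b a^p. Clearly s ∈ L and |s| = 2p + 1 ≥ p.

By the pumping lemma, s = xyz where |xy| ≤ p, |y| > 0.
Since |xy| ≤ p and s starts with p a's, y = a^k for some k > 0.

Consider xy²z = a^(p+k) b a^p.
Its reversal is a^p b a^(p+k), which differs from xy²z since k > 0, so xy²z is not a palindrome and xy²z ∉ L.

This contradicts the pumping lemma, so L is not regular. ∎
The proof is correct.

This proof is valid because:
1. s = a^p b a^p is in L and is chosen in terms of p, so |s| ≥ p holds for every p
2. The decomposition analysis is correct: |xy| ≤ p forces y to lie inside the leading a's
3. The contradiction is valid: a^(p+k) b a^p has more a's before the b than after it, so it is not a palindrome
4. The conclusion follows logically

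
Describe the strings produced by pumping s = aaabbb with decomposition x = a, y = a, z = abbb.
{xy^i z : i ≥ 0} = {a^(2+i) b^3 : i ≥ 0} = {aabbb, aaabbb, aaaabbb, ...}

With x = a, y = a, z = abbb: Starting with aaabbb and pumping the second 'a', we get strings with 2+i a's followed by 3 b's for i = 0, 1, 2, ...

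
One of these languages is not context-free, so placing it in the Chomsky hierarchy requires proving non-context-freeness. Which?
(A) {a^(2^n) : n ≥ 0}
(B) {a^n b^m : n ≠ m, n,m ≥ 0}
(A) {a^(2^n) : n ≥ 0}

(A) {a^(2^n) : n ≥ 0} requires the CFL pumping lemma.

- {a^n b^m : n ≠ m, n,m ≥ 0} is context-free (but not regular)
  • Can be shown non-regular with the regular pumping lemma
  • After pumping a's, we can make n = m

- {a^(2^n) : n ≥ 0} is NOT context-free
  • Requires the CFL pumping lemma to prove
  • Gaps between powers of 2 grow exponentially

The CFL pumping lemma is "stronger" in that it can prove non-membership
in the larger class of context-free languages.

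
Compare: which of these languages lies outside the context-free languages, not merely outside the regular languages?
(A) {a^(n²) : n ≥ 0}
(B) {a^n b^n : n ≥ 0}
(A) {a^(n²) : n ≥ 0}

(A) {a^(n²) : n ≥ 0} requires the CFL pumping lemma.

- {a^n b^n : n ≥ 0} is context-free (but not regular)
  • Can be shown non-regular with the regular pumping lemma
  • After pumping, the number of a's and b's become unequal

- {a^(n²) : n ≥ 0} is NOT context-free
  • Requires the CFL pumping lemma to prove
  • Gaps between squares grow unboundedly

The CFL pumping lemma is "stronger" in that it can prove non-membership
in the larger class of context-free languages.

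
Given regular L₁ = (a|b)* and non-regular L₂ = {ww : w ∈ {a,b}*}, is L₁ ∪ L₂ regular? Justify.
Yes — L₁ ∪ L₂ is regular.

{ww} ⊆ (a|b)*, so L₁ ∪ L₂ = (a|b)*, which is regular.

Note that the bare facts "L₁ regular, L₂ non-regular" do not settle the question by themselves: the closure of regular languages under ∪, ∩, complement and difference applies only when BOTH operands are regular. With a non-regular operand the result can come out regular or non-regular depending on the specific languages, so one has to work out L₁ ∪ L₂ for this particular pair, as above.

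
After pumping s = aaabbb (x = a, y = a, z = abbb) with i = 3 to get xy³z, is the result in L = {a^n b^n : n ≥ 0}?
No

xy³z = a · aaa · abbb = aaaaabbb.
aaaaabbb has 5 a's and 3 b's; 5 ≠ 3, so it is not in L.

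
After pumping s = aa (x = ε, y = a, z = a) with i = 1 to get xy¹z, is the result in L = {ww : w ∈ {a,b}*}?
Yes

xy¹z = ε · a · a = aa.
aa splits into halves a · a, which are equal, so it is in L (w = a).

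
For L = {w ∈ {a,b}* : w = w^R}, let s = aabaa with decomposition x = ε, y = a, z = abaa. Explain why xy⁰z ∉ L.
xy⁰z = abaa ∉ L

Pumping with i = 0 replaces y = a by y⁰ = ε:
- Original: s = xyz = aabaa; aabaa reversed is aabaa, the same string, so it is a palindrome and is in L
- Pumped: xy⁰z = ε · ε · abaa = abaa
- abaa reversed is aaba ≠ abaa, so it is not a palindrome and is not in L

The pumping lemma would require xy⁰z ∈ L, so this decomposition yields a contradiction.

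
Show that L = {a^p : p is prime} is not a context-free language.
Assume for contradiction that L is context-free, and let p ≥ 1 be the pumping length given by the pumping lemma for CFLs.
Choose a prime q with q ≥ p and let s = a^q. Then s ∈ L and |s| = q ≥ p.
By the CFL pumping lemma, s = uvxyz for some u, v, x, y, z with |vxy| ≤ p, |vy| ≥ 1, and uv^i xy^i z ∈ L for every i ≥ 0.
All symbols are a's, so only lengths matter: let k = |vy|, with 1 ≤ k ≤ p. Then |uv^i xy^i z| = q + (i − 1)k.

Take i = q + 1: the length is q + qk = q(k + 1).
Both factors satisfy q ≥ 2 and k + 1 ≥ 2, so q(k + 1) is composite and uv^(q+1) xy^(q+1) z ∉ L.

This contradicts the CFL pumping lemma, which requires uv^i xy^i z ∈ L for all i ≥ 0.
Hence L = {a^p : p is prime} is not context-free. ∎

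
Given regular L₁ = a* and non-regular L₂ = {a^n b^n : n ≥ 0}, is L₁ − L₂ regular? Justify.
Yes — L₁ − L₂ is regular.

The only string of a* that lies in {a^n b^n} is ε, so L₁ − L₂ = a* − {ε} = a⁺ = aa*, which is regular.

Note that the bare facts "L₁ regular, L₂ non-regular" do not settle the question by themselves: the closure of regular languages under ∪, ∩, complement and difference applies only when BOTH operands are regular. With a non-regular operand the result can come out regular or non-regular depending on the specific languages, so one has to work out L₁ − L₂ for this particular pair, as above.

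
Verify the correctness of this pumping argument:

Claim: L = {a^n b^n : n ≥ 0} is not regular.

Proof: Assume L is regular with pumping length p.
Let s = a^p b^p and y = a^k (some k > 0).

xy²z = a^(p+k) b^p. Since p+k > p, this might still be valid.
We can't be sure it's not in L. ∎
The proof is INCORRECT.

Error: The conclusion is wrong.
xy²z = a^(p+k) b^p is definitely NOT in L because the number of a's (p+k) ≠ number of b's (p).
The proof incorrectly doubts what is actually a valid contradiction.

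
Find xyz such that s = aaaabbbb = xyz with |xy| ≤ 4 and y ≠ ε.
x = 'a', y = 'a', z = 'aabbbb'

For s = aaaabbbb and p = 4, one valid decomposition is:
- x = 'a' (length 1)
- y = 'a' (length 1)
- z = 'aabbbb' (length 6)

Verification:
- xyz = 'a' + 'a' + 'aabbbb' = aaaabbbb ✓
- |xy| = 2 ≤ 4 ✓
- |y| = 1 > 0 ✓

All pumping lemma constraints are satisfied.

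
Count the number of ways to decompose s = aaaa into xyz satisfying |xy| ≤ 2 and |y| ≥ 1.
3

For s = 'aaaa' with pumping length p = 2:

Constraints: |xy| ≤ 2, |y| > 0

Valid decompositions (|xy| ≤ p, |y| ≥ 1):
  • x='', y='a', z='aaa'
  • x='a', y='a', z='aa'
  • x='', y='aa', z='aa'

Total count: 3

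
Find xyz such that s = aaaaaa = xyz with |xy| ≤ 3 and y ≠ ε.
x = 'a', y = 'a', z = 'aaaa'

For s = aaaaaa and p = 3, one valid decomposition is:
- x = 'a' (length 1)
- y = 'a' (length 1)
- z = 'aaaa' (length 4)

Verification:
- xyz = 'a' + 'a' + 'aaaa' = aaaaaa ✓
- |xy| = 2 ≤ 3 ✓
- |y| = 1 > 0 ✓

All pumping lemma constraints are satisfied.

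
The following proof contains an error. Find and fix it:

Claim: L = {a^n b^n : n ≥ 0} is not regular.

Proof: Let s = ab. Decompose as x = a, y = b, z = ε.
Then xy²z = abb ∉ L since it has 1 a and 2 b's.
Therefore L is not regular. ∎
Error: The string s = ab might be shorter than the pumping length p.

Correction: Choose s = a^p b^p to ensure |s| ≥ p. Also, the decomposition is wrong: with |xy| ≤ p, y cannot include b's when s starts with p a's.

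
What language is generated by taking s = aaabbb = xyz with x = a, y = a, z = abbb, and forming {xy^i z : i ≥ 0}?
{xy^i z : i ≥ 0} = {a^(2+i) b^3 : i ≥ 0} = {aabbb, aaabbb, aaaabbb, ...}

With x = a, y = a, z = abbb: Starting with aaabbb and pumping the second 'a', we get strings with 2+i a's followed by 3 b's for i = 0, 1, 2, ...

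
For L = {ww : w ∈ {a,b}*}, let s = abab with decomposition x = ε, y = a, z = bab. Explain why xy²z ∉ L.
xy²z = aabab ∉ L

Pumping with i = 2 replaces y = a by y² = aa:
- Original: s = xyz = abab; abab splits into halves ab · ab, which are equal, so it is in L (w = ab)
- Pumped: xy²z = ε · aa · bab = aabab
- aabab has odd length 5, so it cannot be written as ww and is not in L

The pumping lemma would require xy²z ∈ L, so this decomposition yields a contradiction.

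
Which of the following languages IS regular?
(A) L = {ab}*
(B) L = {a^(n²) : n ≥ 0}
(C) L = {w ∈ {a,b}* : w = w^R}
(A) {ab}*

(A) L = {ab}* is regular.

This can be recognized by a finite automaton (DFA/NFA).
Regular expressions like {ab}* define regular languages.

The other choices are not regular:
- {w ∈ {a,b}* : w = w^R}: After pumping, the string is no longer symmetric
- {a^(n²) : n ≥ 0}: After pumping, length is no longer a perfect square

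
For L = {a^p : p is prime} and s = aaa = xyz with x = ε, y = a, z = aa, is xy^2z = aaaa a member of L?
No

xy²z = ε · aa · aa = aaaa.
aaaa has length 4 = 2 × 2, which is not prime, so it is not in L.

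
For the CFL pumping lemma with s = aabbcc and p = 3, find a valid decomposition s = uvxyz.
u='aa', v='b', x='b', y='c', z='c'

For s = aabbcc with pumping length p = 3:

One valid decomposition:
- u = 'aa'
- v = 'b'
- x = 'b'
- y = 'c'
- z = 'c'

Verification:
- uvxyz = 'aa' + 'b' + 'b' + 'c' + 'c' = aabbcc ✓
- |vxy| = |'bbc'| = 3 ≤ 3 ✓
- |vy| = |'bc'| = 2 > 0 ✓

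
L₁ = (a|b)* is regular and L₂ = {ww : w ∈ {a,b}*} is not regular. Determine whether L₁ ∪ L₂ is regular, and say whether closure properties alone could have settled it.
Yes — L₁ ∪ L₂ is regular.

{ww} ⊆ (a|b)*, so L₁ ∪ L₂ = (a|b)*, which is regular.

Note that the bare facts "L₁ regular, L₂ non-regular" do not settle the question by themselves: the closure of regular languages under ∪, ∩, complement and difference applies only when BOTH operands are regular. With a non-regular operand the result can come out regular or non-regular depending on the specific languages, so one has to work out L₁ ∪ L₂ for this particular pair, as above.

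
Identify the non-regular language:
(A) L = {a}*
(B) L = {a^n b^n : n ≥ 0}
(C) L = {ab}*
(B) {a^n b^n : n ≥ 0}

(B) L = {a^n b^n : n ≥ 0} is NOT regular.

The pumping lemma can be used to prove this:
After pumping, the number of a's and b's become unequal

The other languages are regular because they can be recognized by finite automata.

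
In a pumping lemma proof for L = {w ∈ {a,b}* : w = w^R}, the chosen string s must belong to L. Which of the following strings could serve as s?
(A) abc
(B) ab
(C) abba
(C) abba

The pumping lemma is applied to a string s that lies in L, so first check membership of each option:
- (A) abc reversed is cba ≠ abc, so it is not a palindrome and is not in L ✗
- (B) ab reversed is ba ≠ ab, so it is not a palindrome and is not in L ✗
- (C) abba reversed is abba, the same string, so it is a palindrome and is in L ✓

Only (C) abba is in L, so it is the only candidate that could play the role of s.
(In a complete proof one picks s in terms of the pumping length p so that |s| ≥ p is guaranteed; a fixed string like abba illustrates the shape of such an s.)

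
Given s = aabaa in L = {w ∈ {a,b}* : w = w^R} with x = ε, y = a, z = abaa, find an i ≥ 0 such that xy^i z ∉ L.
i = 0

xy⁰z = ε · ε · abaa = abaa; abaa reversed is aaba ≠ abaa, so it is not a palindrome and is not in L.
(Other choices also work, e.g. i = 2, 3; only i = 1 is guaranteed to stay in L since xy¹z = s.)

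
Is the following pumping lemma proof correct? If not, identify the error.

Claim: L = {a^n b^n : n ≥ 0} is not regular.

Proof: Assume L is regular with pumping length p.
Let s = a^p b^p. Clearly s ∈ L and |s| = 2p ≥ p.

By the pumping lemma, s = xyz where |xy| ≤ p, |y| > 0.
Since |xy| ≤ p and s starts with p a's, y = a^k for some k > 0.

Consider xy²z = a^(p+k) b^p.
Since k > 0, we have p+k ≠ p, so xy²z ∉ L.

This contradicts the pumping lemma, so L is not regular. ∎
The proof is correct.

This proof is valid because:
1. The string s = a^p b^p is correctly in L
2. The decomposition analysis is correct: y must consist only of a's
3. The contradiction is valid: pumping increases a's but not b's
4. The conclusion follows logically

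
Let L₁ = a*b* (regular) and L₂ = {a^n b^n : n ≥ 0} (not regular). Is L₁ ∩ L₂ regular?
No — L₁ ∩ L₂ is not regular.

Every string a^n b^n already lies in a*b*, so L₁ ∩ L₂ = {a^n b^n : n ≥ 0} = L₂ itself, which is the standard non-regular language (pump s = a^p b^p).

Note that the bare facts "L₁ regular, L₂ non-regular" do not settle the question by themselves: the closure of regular languages under ∪, ∩, complement and difference applies only when BOTH operands are regular. With a non-regular operand the result can come out regular or non-regular depending on the specific languages, so one has to work out L₁ ∩ L₂ for this particular pair, as above.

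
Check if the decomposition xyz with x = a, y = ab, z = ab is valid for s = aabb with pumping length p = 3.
Violated: xyz = s

The decomposition x = a, y = ab, z = ab for s = aabb with p = 3
violates the constraint: xyz = s

xyz = 'a' + 'ab' + 'ab' = 'aabab' ≠ 'aabb' = s. The decomposition doesn't reconstruct s.

Pumping lemma constraints:
1. xyz = s (decomposition is valid)
2. |xy| ≤ p
3. |y| > 0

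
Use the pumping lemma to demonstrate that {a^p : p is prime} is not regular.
Assume for contradiction that L is regular, and let p ≥ 1 be the pumping length given by the pumping lemma.
Choose a prime q with q ≥ p (one exists because there are infinitely many primes) and let s = a^q. Then s ∈ L and |s| = q ≥ p.
By the pumping lemma, s = xyz for some x, y, z with |xy| ≤ p, |y| ≥ 1, and xy^i z ∈ L for every i ≥ 0.
Here y = a^k for some k with 1 ≤ k ≤ p, and xy^i z = a^(q + (i − 1)k) for every i ≥ 0.

Take i = q + 1: |xy^(q+1) z| = q + qk = q(k + 1).
Both factors satisfy q ≥ 2 and k + 1 ≥ 2, so q(k + 1) is composite, and xy^(q+1) z ∉ L.

This contradicts the pumping lemma, which requires xy^i z ∈ L for all i ≥ 0.
Hence L = {a^p : p is prime} is not regular. ∎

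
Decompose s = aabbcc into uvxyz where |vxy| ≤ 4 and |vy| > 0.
u='a', v='a', x='bb', y='c', z='c'

For s = aabbcc with pumping length p = 4:

One valid decomposition:
- u = 'a'
- v = 'a'
- x = 'bb'
- y = 'c'
- z = 'c'

Verification:
- uvxyz = 'a' + 'a' + 'bb' + 'c' + 'c' = aabbcc ✓
- |vxy| = |'abbc'| = 4 ≤ 4 ✓
- |vy| = |'ac'| = 2 > 0 ✓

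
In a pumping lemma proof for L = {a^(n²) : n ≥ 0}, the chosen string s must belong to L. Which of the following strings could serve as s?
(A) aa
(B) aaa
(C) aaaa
(C) aaaa

The pumping lemma is applied to a string s that lies in L, so first check membership of each option:
- (A) aa has length 2, strictly between 1² = 1 and 2² = 4, so it is not in L ✗
- (B) aaa has length 3, strictly between 1² = 1 and 2² = 4, so it is not in L ✗
- (C) aaaa has length 4 = 2², a perfect square, so it is in L ✓

Only (C) aaaa is in L, so it is the only candidate that could play the role of s.
(In a complete proof one picks s in terms of the pumping length p so that |s| ≥ p is guaranteed; a fixed string like aaaa illustrates the shape of such an s.)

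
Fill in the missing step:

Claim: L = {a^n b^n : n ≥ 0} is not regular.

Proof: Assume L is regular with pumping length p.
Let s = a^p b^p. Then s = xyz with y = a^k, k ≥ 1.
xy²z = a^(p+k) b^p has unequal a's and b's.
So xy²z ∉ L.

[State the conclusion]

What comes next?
This contradicts the pumping lemma for regular languages,
which guarantees xy^i z ∈ L for all i ≥ 0.

Since our assumption that L is regular leads to a contradiction,
we conclude that L = {a^n b^n : n ≥ 0} is NOT regular. ∎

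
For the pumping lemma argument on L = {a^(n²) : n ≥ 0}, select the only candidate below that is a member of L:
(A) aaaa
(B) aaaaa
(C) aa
(A) aaaa

The pumping lemma is applied to a string s that lies in L, so first check membership of each option:
- (A) aaaa has length 4 = 2², a perfect square, so it is in L ✓
- (B) aaaaa has length 5, strictly between 2² = 4 and 3² = 9, so it is not in L ✗
- (C) aa has length 2, strictly between 1² = 1 and 2² = 4, so it is not in L ✗

Only (A) aaaa is in L, so it is the only candidate that could play the role of s.
(In a complete proof one picks s in terms of the pumping length p so that |s| ≥ p is guaranteed; a fixed string like aaaa illustrates the shape of such an s.)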